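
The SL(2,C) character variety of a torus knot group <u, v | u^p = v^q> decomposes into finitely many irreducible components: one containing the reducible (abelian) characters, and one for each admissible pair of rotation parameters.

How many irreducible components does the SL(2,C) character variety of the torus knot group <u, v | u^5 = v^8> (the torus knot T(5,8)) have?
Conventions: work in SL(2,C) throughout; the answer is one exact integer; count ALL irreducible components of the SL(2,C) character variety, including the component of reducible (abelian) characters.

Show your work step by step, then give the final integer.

In the torus knot group T(5,8), u^5 = v^8 is central, so an irreducible representation sends it to +I or -I (Schur).
This locks tr(u) to 2*cos(pi*alpha/5), alpha in 1..4, and tr(v) to 2*cos(pi*beta/8), beta in 1..7, on each component of irreducible characters.
Consistency of u^5 = (-1)^alpha I with v^8 = (-1)^beta I forces alpha = beta (mod 2).
Counting: 2 odd alphas x 4 odd betas + 2 even alphas x 3 even betas = 8 + 6 = 14.
components with irreducible characters: 14; plus the single component of reducible (abelian) characters: total 15.

15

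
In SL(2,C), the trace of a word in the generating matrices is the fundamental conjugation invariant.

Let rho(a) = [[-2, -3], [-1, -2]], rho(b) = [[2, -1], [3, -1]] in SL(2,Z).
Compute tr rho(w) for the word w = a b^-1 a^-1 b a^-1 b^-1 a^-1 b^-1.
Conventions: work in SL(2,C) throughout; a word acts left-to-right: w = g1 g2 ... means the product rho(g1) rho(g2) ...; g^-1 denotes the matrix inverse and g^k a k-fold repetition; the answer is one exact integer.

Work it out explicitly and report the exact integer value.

4405

rho(a) = [[-2, -3], [-1, -2]]
... * rho(b^-1) = [[-1, 1], [-3, 2]]  ->  [[11, -8], [7, -5]]
... * rho(a^-1) = [[-2, 3], [1, -2]]  ->  [[-30, 49], [-19, 31]]
... * rho(b) = [[2, -1], [3, -1]]  ->  [[87, -19], [55, -12]]
... * rho(a^-1) = [[-2, 3], [1, -2]]  ->  [[-193, 299], [-122, 189]]
... * rho(b^-1) = [[-1, 1], [-3, 2]]  ->  [[-704, 405], [-445, 256]]
... * rho(a^-1) = [[-2, 3], [1, -2]]  ->  [[1813, -2922], [1146, -1847]]
... * rho(b^-1) = [[-1, 1], [-3, 2]]  ->  [[6953, -4031], [4395, -2548]]
tr = 6953 + -2548 = 4405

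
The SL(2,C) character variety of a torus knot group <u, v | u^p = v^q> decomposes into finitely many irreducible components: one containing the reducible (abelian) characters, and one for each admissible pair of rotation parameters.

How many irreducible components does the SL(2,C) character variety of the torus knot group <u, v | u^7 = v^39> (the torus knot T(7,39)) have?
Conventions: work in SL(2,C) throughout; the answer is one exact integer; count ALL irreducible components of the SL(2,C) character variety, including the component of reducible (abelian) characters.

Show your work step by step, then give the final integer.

In the torus knot group T(7,39), u^7 = v^39 is central, so an irreducible representation sends it to +I or -I (Schur).
So on each irreducible component the traces are pinned: tr(u) = 2*cos(pi*alpha/7) with 1 <= alpha <= 6, tr(v) = 2*cos(pi*beta/39) with 1 <= beta <= 38.
Consistency of u^7 = (-1)^alpha I with v^39 = (-1)^beta I forces alpha = beta (mod 2).
Counting: 3 odd alphas x 19 odd betas + 3 even alphas x 19 even betas = 57 + 57 = 114.
That is 114 components of irreducible characters, and with the reducible (abelian) component the total is 115.

115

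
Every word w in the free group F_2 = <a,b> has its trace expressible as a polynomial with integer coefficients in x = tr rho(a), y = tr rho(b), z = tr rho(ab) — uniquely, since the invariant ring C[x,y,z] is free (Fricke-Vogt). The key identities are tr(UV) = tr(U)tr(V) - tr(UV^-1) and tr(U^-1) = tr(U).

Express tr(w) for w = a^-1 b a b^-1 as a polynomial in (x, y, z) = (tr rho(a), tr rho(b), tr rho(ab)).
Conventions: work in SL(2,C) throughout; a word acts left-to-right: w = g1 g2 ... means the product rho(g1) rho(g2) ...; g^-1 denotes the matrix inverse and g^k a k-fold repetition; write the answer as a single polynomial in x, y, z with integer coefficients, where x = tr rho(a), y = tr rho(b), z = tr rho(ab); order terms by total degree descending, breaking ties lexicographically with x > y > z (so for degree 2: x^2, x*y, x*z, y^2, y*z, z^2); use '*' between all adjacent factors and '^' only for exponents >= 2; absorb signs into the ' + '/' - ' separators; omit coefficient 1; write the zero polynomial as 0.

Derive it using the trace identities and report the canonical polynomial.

tr(b a b) = tr(b) * tr(a b) - tr(a)   [square of b] = y*z - x
tr(b a b a) = tr(a b) * tr(a b) - tr(1)   [split at a repeated a] = z^2 - 2
tr(a^-1 b a b) = tr(b a b) * tr(a) - tr(b a b a)   [inverse elimination on a] = x*y*z - x^2 - z^2 + 2
tr(a^-1 b a b^-1) = tr(a^-1 b a) * tr(b) - tr(a^-1 b a b)   [inverse elimination on b] = -x*y*z + x^2 + y^2 + z^2 - 2

-x*y*z + x^2 + y^2 + z^2 - 2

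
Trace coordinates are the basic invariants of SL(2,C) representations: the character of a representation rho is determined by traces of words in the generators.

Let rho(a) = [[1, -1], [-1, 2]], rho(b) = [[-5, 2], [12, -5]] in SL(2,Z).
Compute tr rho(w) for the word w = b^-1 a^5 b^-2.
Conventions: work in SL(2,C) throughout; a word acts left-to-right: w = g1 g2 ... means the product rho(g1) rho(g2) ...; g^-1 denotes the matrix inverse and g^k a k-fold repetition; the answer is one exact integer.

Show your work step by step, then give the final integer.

rho(b^-1) = [[-5, -2], [-12, -5]]
... * rho(a) = [[1, -1], [-1, 2]]  ->  [[-3, 1], [-7, 2]]
... * rho(a) = [[1, -1], [-1, 2]]  ->  [[-4, 5], [-9, 11]]
... * rho(a) = [[1, -1], [-1, 2]]  ->  [[-9, 14], [-20, 31]]
... * rho(a) = [[1, -1], [-1, 2]]  ->  [[-23, 37], [-51, 82]]
... * rho(a) = [[1, -1], [-1, 2]]  ->  [[-60, 97], [-133, 215]]
... * rho(b^-1) = [[-5, -2], [-12, -5]]  ->  [[-864, -365], [-1915, -809]]
... * rho(b^-1) = [[-5, -2], [-12, -5]]  ->  [[8700, 3553], [19283, 7875]]
tr = 8700 + 7875 = 16575

16575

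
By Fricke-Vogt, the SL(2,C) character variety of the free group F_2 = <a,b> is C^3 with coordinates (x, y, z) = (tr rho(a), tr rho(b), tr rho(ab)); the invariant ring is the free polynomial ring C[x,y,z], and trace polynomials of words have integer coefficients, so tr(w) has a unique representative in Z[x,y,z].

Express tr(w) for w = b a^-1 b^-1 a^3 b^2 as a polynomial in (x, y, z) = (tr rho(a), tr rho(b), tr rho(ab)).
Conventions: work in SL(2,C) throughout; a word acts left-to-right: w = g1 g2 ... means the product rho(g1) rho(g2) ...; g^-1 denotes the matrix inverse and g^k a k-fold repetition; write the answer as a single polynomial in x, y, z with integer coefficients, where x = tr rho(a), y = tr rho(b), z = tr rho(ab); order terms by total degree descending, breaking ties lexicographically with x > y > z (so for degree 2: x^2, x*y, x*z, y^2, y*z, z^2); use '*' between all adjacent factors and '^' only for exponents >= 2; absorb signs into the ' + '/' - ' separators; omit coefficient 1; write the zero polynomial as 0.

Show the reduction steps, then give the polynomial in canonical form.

trace(b^2 a) = trace(b) trace(a b) - trace(a) = y*z - x
trace(b^2) = trace(b) trace(b) - trace(1) = y^2 - 2
and trace(b^2 a^2) = trace(a) trace(b^2 a) - trace(b^2) = x*y*z - x^2 - y^2 + 2
trace(a^3 b^2) = trace(a) trace(b^2 a^2) - trace(b^2 a) = x^2*y*z - x^3 - x*y^2 - y*z + 3*x
next, trace(a^4 b^2) = trace(a) trace(b^2 a^3) - trace(b^2 a^2) = x^3*y*z - x^4 - x^2*y^2 - 2*x*y*z + 4*x^2 + y^2 - 2
trace(a b a) = trace(a) trace(b a) - trace(b) = x*z - y
and trace(a^2 b a) = trace(a) trace(a b a) - trace(a b) = x^2*z - x*y - z
trace(a^4 b) = trace(a) trace(a^2 b a) - trace(a^2 b) = x^3*z - x^2*y - 2*x*z + y
trace(a^3 b^3 a) = trace(b) trace(a^4 b^2) - trace(a^4 b) = x^3*y^2*z - x^4*y - x^2*y^3 - x^3*z - 2*x*y^2*z + 5*x^2*y + y^3 + 2*x*z - 3*y
trace(b a b a) = trace(b a) trace(b a) - trace(1) = z^2 - 2
next, trace(a b a^2 b) = trace(a) trace(b a b a) - trace(b a b) = x*z^2 - y*z - x
trace(a b^2 a b a) = trace(b) trace(a b a^2 b) - trace(a b a^2) = x*y*z^2 - x^2*z - y^2*z + z
trace(a b^2 a b) = trace(b) trace(a b a b) - trace(a b a) = y*z^2 - x*z - y
trace(a b a^3 b^2) = trace(a) trace(a b^2 a b a) - trace(a b^2 a b) = x^2*y*z^2 - x^3*z - x*y^2*z - y*z^2 + 2*x*z + y
and trace(a b a^3 b) = trace(a) trace(b a b a^2) - trace(b a b a) = x^2*z^2 - x*y*z - x^2 - z^2 + 2
trace(a^3 b^3 a b) = trace(b) trace(a b a^3 b^2) - trace(a b a^3 b) = x^2*y^2*z^2 - x^3*y*z - x*y^3*z - x^2*z^2 - y^2*z^2 + 3*x*y*z + x^2 + y^2 + z^2 - 2
trace(b^-1 a^3 b^3 a) = trace(a^3 b^3 a) trace(b) - trace(a^3 b^3 a b) = x^3*y^3*z - x^4*y^2 - x^2*y^4 - x^2*y^2*z^2 - x*y^3*z + 5*x^2*y^2 + x^2*z^2 + y^4 + y^2*z^2 - x*y*z - x^2 - 4*y^2 - z^2 + 2
and trace(b a^-1 b^-1 a^3 b^2) = trace(b^-1 a^3 b^3) trace(a) - trace(b^-1 a^3 b^3 a) = -x^3*y^3*z + x^4*y^2 + x^2*y^4 + x^2*y^2*z^2 + x^3*y*z + x*y^3*z - x^4 - 6*x^2*y^2 - x^2*z^2 - y^4 - y^2*z^2 + 4*x^2 + 4*y^2 + z^2 - 2

-x^3*y^3*z + x^4*y^2 + x^2*y^4 + x^2*y^2*z^2 + x^3*y*z + x*y^3*z - x^4 - 6*x^2*y^2 - x^2*z^2 - y^4 - y^2*z^2 + 4*x^2 + 4*y^2 + z^2 - 2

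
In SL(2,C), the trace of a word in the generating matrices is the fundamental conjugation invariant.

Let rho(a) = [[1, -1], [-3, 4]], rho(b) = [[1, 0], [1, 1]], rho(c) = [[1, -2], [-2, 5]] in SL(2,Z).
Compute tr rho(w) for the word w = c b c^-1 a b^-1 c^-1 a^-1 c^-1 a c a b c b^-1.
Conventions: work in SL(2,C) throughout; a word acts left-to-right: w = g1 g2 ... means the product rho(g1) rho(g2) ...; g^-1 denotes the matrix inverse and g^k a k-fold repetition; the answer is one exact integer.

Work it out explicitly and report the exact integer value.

-303082

rho(c) = [[1, -2], [-2, 5]]
... * rho(b) = [[1, 0], [1, 1]]  ->  [[-1, -2], [3, 5]]
... * rho(c^-1) = [[5, 2], [2, 1]]  ->  [[-9, -4], [25, 11]]
... * rho(a) = [[1, -1], [-3, 4]]  ->  [[3, -7], [-8, 19]]
... * rho(b^-1) = [[1, 0], [-1, 1]]  ->  [[10, -7], [-27, 19]]
... * rho(c^-1) = [[5, 2], [2, 1]]  ->  [[36, 13], [-97, -35]]
... * rho(a^-1) = [[4, 1], [3, 1]]  ->  [[183, 49], [-493, -132]]
... * rho(c^-1) = [[5, 2], [2, 1]]  ->  [[1013, 415], [-2729, -1118]]
... * rho(a) = [[1, -1], [-3, 4]]  ->  [[-232, 647], [625, -1743]]
... * rho(c) = [[1, -2], [-2, 5]]  ->  [[-1526, 3699], [4111, -9965]]
... * rho(a) = [[1, -1], [-3, 4]]  ->  [[-12623, 16322], [34006, -43971]]
... * rho(b) = [[1, 0], [1, 1]]  ->  [[3699, 16322], [-9965, -43971]]
... * rho(c) = [[1, -2], [-2, 5]]  ->  [[-28945, 74212], [77977, -199925]]
... * rho(b^-1) = [[1, 0], [-1, 1]]  ->  [[-103157, 74212], [277902, -199925]]
tr = -103157 + -199925 = -303082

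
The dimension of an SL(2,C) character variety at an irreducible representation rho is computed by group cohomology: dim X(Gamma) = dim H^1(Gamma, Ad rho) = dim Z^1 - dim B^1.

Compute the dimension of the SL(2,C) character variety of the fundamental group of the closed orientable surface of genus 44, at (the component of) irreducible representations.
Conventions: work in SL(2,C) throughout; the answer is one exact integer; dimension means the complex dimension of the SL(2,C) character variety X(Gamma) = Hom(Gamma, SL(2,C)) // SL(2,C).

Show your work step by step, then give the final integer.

258

Gamma = pi_1(Sigma_44) = < a_1, b_1, ..., a_44, b_44 | prod [a_i, b_i] > has 2g = 88 generators and 1 relator.
Unconstrained cocycle data is one sl_2 vector per generator (264 dimensions), cut by the relator condition d_2(z) = 0.
d_2 is surjective at irreducible rho (its cokernel H^2 is dual to H^0 = 0), so dim Z^1 = 264 - 3 = 261.
Coboundaries contribute dim B^1 = 3 (injective at irreducible rho).
dim H^1 = 261 - 3 = 258 = dim X.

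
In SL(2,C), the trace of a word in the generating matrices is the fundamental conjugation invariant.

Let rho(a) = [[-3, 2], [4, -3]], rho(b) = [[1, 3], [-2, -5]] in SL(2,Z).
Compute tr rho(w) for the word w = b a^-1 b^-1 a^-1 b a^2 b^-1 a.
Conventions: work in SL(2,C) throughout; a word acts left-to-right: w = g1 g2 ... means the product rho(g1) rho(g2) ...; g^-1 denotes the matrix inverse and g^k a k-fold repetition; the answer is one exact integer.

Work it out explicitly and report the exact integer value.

rho(b) = [[1, 3], [-2, -5]]
... * rho(a^-1) = [[-3, -2], [-4, -3]]  ->  [[-15, -11], [26, 19]]
... * rho(b^-1) = [[-5, -3], [2, 1]]  ->  [[53, 34], [-92, -59]]
... * rho(a^-1) = [[-3, -2], [-4, -3]]  ->  [[-295, -208], [512, 361]]
... * rho(b) = [[1, 3], [-2, -5]]  ->  [[121, 155], [-210, -269]]
... * rho(a) = [[-3, 2], [4, -3]]  ->  [[257, -223], [-446, 387]]
... * rho(a) = [[-3, 2], [4, -3]]  ->  [[-1663, 1183], [2886, -2053]]
... * rho(b^-1) = [[-5, -3], [2, 1]]  ->  [[10681, 6172], [-18536, -10711]]
... * rho(a) = [[-3, 2], [4, -3]]  ->  [[-7355, 2846], [12764, -4939]]
tr = -7355 + -4939 = -12294

-12294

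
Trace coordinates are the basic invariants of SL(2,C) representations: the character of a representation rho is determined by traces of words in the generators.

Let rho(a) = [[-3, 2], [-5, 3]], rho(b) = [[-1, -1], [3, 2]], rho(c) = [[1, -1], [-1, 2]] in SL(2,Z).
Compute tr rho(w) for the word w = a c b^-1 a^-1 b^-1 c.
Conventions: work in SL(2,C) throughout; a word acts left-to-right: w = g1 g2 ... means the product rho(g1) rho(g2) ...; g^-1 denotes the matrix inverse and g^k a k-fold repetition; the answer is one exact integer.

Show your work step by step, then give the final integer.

-194

rho(a) = [[-3, 2], [-5, 3]]
... * rho(c) = [[1, -1], [-1, 2]]  ->  [[-5, 7], [-8, 11]]
... * rho(b^-1) = [[2, 1], [-3, -1]]  ->  [[-31, -12], [-49, -19]]
... * rho(a^-1) = [[3, -2], [5, -3]]  ->  [[-153, 98], [-242, 155]]
... * rho(b^-1) = [[2, 1], [-3, -1]]  ->  [[-600, -251], [-949, -397]]
... * rho(c) = [[1, -1], [-1, 2]]  ->  [[-349, 98], [-552, 155]]
tr = -349 + 155 = -194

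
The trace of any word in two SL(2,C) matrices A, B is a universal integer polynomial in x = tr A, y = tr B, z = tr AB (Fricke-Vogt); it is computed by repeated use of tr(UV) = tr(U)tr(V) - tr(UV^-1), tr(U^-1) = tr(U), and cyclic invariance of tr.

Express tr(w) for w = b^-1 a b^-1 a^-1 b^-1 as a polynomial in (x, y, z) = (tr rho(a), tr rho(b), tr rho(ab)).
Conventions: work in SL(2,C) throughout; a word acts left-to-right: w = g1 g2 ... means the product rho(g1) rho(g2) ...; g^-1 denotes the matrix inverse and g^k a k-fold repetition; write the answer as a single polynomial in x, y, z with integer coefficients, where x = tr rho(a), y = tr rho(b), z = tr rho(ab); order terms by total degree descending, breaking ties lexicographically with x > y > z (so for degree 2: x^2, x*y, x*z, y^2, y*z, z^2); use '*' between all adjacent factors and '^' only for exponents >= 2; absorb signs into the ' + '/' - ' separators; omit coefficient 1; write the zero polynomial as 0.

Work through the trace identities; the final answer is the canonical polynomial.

tr(b^-1) = tr(b) = y
use: tr(b^-2) = tr(b^-1) * tr(b) - tr(1) = y^2 - 2
tr(b a b) = tr(b) * tr(a b) - tr(a) = y*z - x
apply: tr(b a b a) = tr(a b) * tr(a b) - tr(1)   [split at repeated a] = z^2 - 2
use: tr(a b a^-1 b) = tr(b a b) * tr(a) - tr(b a b a) = x*y*z - x^2 - z^2 + 2
use: tr(b^-1 a b a^-1) = tr(a b a^-1) * tr(b) - tr(a b a^-1 b) = -x*y*z + x^2 + y^2 + z^2 - 2
tr(a^-1 b^-2 a b) = tr(b^-1 a b a^-1) * tr(b) - tr(b^-1 a b a^-1 b) = -x*y^2*z + x^2*y + y^3 + y*z^2 - 3*y
tr(b^-1 a b^-1 a^-1 b^-1) = tr(a^-1 b^-2 a) * tr(b) - tr(a^-1 b^-2 a b) = x*y^2*z - x^2*y - y*z^2 + y

x*y^2*z - x^2*y - y*z^2 + y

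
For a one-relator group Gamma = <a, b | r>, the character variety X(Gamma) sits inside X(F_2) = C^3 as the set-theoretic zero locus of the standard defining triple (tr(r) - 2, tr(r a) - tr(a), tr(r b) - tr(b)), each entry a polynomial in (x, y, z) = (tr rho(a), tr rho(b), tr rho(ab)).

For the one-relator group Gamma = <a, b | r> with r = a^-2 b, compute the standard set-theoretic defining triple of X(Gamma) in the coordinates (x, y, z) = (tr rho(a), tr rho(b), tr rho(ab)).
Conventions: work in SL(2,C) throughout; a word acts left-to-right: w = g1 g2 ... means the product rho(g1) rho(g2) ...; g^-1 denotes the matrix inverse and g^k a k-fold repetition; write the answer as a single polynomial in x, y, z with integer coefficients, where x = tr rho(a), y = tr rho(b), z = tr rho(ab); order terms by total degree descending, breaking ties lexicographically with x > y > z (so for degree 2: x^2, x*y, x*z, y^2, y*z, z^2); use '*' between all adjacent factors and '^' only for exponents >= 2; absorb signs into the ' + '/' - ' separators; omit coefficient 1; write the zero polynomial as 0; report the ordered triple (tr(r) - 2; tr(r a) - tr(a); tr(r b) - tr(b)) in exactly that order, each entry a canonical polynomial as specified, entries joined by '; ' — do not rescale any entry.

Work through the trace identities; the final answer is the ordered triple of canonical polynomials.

x^2*y - x*z - y - 2; x*y - x - z; x^2*y^2 - x*y*z - x^2 - y^2 - y + 2

trace(b a^-1) = trace(b) trace(a) - trace(b a) = x*y - z
trace(a^-2 b) = trace(b a^-1) trace(a) - trace(b) = x^2*y - x*z - y
trace(b^2) = trace(b) trace(b) - trace(1) = y^2 - 2
trace(b^2 a) = trace(b) trace(a b) - trace(a) = y*z - x
trace(a^-1 b^2) = trace(b^2) trace(a) - trace(b^2 a) = x*y^2 - y*z - x
trace(a^-2 b^2) = trace(a^-1 b^2) trace(a) - trace(a^-1 b^2 a) = x^2*y^2 - x*y*z - x^2 - y^2 + 2
assemble the triple (trace(r) - 2; trace(r a) - x; trace(r b) - y)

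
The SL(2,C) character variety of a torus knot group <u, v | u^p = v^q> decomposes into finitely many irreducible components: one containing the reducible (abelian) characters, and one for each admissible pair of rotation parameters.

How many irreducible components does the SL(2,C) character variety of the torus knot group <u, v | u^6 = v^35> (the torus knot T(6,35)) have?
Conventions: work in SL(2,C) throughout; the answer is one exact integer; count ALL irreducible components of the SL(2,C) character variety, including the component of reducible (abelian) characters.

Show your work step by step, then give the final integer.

86

In the torus knot group T(6,35), u^6 = v^35 is central, so an irreducible representation sends it to +I or -I (Schur).
So on each irreducible component the traces are pinned: tr(u) = 2*cos(pi*alpha/6) with 1 <= alpha <= 5, tr(v) = 2*cos(pi*beta/35) with 1 <= beta <= 34.
Consistency of u^6 = (-1)^alpha I with v^35 = (-1)^beta I forces alpha = beta (mod 2).
count pairs: odd alpha (3 choices) x odd beta (17), plus even alpha (2) x even beta (17): 3*17 + 2*17 = 85.
components with irreducible characters: 85; plus the single component of reducible (abelian) characters: total 86.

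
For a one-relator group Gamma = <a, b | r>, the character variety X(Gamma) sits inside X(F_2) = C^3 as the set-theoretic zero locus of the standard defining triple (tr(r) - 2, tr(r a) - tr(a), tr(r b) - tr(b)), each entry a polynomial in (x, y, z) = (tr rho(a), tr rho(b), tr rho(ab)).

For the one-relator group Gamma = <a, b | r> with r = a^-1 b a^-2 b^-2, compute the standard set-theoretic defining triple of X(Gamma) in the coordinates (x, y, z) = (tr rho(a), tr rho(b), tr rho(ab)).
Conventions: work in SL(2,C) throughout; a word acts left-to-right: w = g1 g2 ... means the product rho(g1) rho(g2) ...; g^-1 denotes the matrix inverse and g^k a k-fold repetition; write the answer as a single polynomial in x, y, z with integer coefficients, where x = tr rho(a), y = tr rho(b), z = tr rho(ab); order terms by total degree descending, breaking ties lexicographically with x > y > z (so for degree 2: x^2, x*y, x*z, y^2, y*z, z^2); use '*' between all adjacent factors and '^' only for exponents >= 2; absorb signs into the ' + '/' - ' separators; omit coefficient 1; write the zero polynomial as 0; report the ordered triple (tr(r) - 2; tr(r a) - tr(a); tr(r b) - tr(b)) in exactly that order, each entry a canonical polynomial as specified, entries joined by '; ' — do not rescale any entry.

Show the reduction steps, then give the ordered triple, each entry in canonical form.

x^2*y^2*z - x^3*y - x*y^3 - x*y*z^2 + x^2*z + 3*x*y - z - 2; x*z - x - y; x^2*y*z - x*y^2 - x*z^2 + x - y

reduce: tr(a^-1) = tr(a) = x
so tr(a^-2) = tr(a^-1) tr(a) - tr(1)   [inverse elimination on a] = x^2 - 2
reduce: tr(b a^-1) = tr(b) tr(a) - tr(b a)   [inverse elimination on a] = x*y - z
reduce: tr(b a b) = tr(b) tr(a b) - tr(a)   [square of b] = y*z - x
reduce: tr(b a b a) = tr(b a) tr(b a) - tr(1)   [split at a repeated b] = z^2 - 2
tr(b a b a^-1) = tr(b a b) tr(a) - tr(b a b a)   [inverse elimination on a] = x*y*z - x^2 - z^2 + 2
reduce: tr(a b a^-2 b) = tr(b a b a^-1) tr(a) - tr(b a b)   [inverse elimination on a] = x^2*y*z - x^3 - x*z^2 - y*z + 3*x
tr(b a^-2 b^-1 a) = tr(a b a^-2) tr(b) - tr(a b a^-2 b)   [inverse elimination on b] = -x^2*y*z + x^3 + x*y^2 + x*z^2 - 3*x
so tr(b^-1 a^-1 b a^-2) = tr(b a^-2 b^-1) tr(a) - tr(b a^-2 b^-1 a)   [inverse elimination on a] = x^2*y*z - x*y^2 - x*z^2 + x
tr(b a^-2) = tr(a^-1 b) tr(a) - tr(a^-1 b a)   [inverse elimination on a] = x^2*y - x*z - y
tr(a^-1 b a^-2) = tr(b a^-2) tr(a) - tr(b a^-1)   [inverse elimination on a] = x^3*y - x^2*z - 2*x*y + z
tr(a^-1 b a^-2 b^-2) = tr(b^-1 a^-1 b a^-2) tr(b) - tr(b^-1 a^-1 b a^-2 b)   [inverse elimination on b] = x^2*y^2*z - x^3*y - x*y^3 - x*y*z^2 + x^2*z + 3*x*y - z
so tr(a^-2 b^-1) = tr(a^-1 b^-1) tr(a) - tr(a^-1 b^-1 a)  (eliminate a^-1) = x*z - y
assemble the triple (tr(r) - 2; tr(r a) - x; tr(r b) - y)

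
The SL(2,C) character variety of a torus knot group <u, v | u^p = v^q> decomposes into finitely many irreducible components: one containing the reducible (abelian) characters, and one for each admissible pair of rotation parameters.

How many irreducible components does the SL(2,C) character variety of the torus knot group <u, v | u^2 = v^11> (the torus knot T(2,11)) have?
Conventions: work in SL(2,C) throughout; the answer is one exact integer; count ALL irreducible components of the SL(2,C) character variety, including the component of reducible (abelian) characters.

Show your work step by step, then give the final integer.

6

Gamma = < u, v | u^2 = v^11 > (torus knot T(2,11)); the central element u^2 = v^11 acts as +I or -I in any irreducible SL(2,C) representation.
So on each irreducible component the traces are pinned: tr(u) = 2*cos(pi*alpha/2) with 1 <= alpha <= 1, tr(v) = 2*cos(pi*beta/11) with 1 <= beta <= 10.
Consistency of u^2 = (-1)^alpha I with v^11 = (-1)^beta I forces alpha = beta (mod 2).
count pairs: odd alpha (1 choices) x odd beta (5), plus even alpha (0) x even beta (5): 1*5 + 0*5 = 5.
Total: 5 irreducible-character components + 1 reducible (abelian) component = 6.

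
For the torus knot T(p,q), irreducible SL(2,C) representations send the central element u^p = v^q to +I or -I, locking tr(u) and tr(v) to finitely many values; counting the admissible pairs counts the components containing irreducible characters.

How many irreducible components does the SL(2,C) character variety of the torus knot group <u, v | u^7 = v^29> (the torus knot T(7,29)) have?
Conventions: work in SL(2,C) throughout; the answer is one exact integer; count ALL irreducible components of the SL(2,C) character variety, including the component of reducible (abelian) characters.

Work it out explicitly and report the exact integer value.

Gamma = < u, v | u^7 = v^29 > (torus knot T(7,29)); the central element u^7 = v^29 acts as +I or -I in any irreducible SL(2,C) representation.
This locks tr(u) to 2*cos(pi*alpha/7), alpha in 1..6, and tr(v) to 2*cos(pi*beta/29), beta in 1..28, on each component of irreducible characters.
Consistency of u^7 = (-1)^alpha I with v^29 = (-1)^beta I forces alpha = beta (mod 2).
count pairs: odd alpha (3 choices) x odd beta (14), plus even alpha (3) x even beta (14): 3*14 + 3*14 = 84.
That is 84 components of irreducible characters, and with the reducible (abelian) component the total is 85.

85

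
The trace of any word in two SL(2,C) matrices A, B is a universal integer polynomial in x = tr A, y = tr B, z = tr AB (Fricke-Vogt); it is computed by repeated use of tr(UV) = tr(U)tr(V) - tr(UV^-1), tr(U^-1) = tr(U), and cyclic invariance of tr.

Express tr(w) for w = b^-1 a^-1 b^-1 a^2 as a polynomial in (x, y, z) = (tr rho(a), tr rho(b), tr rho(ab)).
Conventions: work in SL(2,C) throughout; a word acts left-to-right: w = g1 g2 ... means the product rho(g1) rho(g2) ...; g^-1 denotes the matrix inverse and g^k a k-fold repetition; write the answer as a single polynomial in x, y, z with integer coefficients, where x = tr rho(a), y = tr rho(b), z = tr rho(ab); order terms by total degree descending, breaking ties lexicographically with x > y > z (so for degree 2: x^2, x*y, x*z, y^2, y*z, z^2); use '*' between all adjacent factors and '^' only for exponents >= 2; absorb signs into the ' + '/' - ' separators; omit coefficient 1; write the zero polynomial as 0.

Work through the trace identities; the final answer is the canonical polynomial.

and tr(b^-1 a) = tr(a) tr(b) - tr(a b) = x*y - z
and tr(a^2 b) = tr(a) tr(b a) - tr(b) = x*z - y
next, tr(a^2) = tr(a) tr(a) - tr(1) = x^2 - 2
next, tr(b a^2 b) = tr(b) tr(a^2 b) - tr(a^2) = x*y*z - x^2 - y^2 + 2
next, tr(b a b a) = tr(b a) tr(b a) - tr(1)   [split at repeated b] = z^2 - 2
next, tr(b a b) = tr(b) tr(a b) - tr(a) = y*z - x
tr(b a^2 b a) = tr(a) tr(b a b a) - tr(b a b) = x*z^2 - y*z - x
next, tr(a^2 b a^-1 b) = tr(b a^2 b) tr(a) - tr(b a^2 b a) = x^2*y*z - x^3 - x*y^2 - x*z^2 + y*z + 3*x
tr(a^-1 b^-1 a^2 b) = tr(a^2 b a^-1) tr(b) - tr(a^2 b a^-1 b) = -x^2*y*z + x^3 + x*y^2 + x*z^2 - 3*x
tr(b^-1 a^-1 b^-1 a^2) = tr(a^-1 b^-1 a^2) tr(b) - tr(a^-1 b^-1 a^2 b) = x^2*y*z - x^3 - x*z^2 - y*z + 3*x

x^2*y*z - x^3 - x*z^2 - y*z + 3*x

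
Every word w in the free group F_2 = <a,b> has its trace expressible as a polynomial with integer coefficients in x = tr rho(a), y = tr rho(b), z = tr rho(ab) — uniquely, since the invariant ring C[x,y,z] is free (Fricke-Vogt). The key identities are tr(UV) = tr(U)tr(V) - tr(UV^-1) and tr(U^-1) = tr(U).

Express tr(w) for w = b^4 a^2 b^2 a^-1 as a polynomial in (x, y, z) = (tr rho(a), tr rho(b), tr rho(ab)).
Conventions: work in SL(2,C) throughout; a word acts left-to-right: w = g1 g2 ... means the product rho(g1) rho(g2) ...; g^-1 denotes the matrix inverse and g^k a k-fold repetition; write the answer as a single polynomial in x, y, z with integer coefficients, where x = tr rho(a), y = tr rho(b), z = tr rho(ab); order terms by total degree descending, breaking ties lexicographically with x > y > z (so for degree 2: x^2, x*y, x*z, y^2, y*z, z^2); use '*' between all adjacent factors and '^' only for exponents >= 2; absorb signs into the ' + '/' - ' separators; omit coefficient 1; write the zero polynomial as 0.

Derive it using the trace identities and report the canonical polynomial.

tr(b a b) = tr(b) tr(a b) - tr(a)  (reduce the b square) = y*z - x
so tr(b^2 a b) = tr(b) tr(b a b) - tr(b a)  (reduce the b square) = y^2*z - x*y - z
tr(a b^4) = tr(b) tr(b^2 a b) - tr(b^2 a)  (reduce the b square) = y^3*z - x*y^2 - 2*y*z + x
reduce: tr(b a b^4) = tr(b) tr(a b^4) - tr(a b^3)  (reduce the b square) = y^4*z - x*y^3 - 3*y^2*z + 2*x*y + z
tr(b^6 a) = tr(b) tr(b a b^4) - tr(b a b^3)  (reduce the b square) = y^5*z - x*y^4 - 4*y^3*z + 3*x*y^2 + 3*y*z - x
so tr(b^2) = tr(b) tr(b) - tr(1)  (reduce the b square) = y^2 - 2
tr(b^3) = tr(b) tr(b^2) - tr(b)  (reduce the b square) = y^3 - 3*y
so tr(b^4) = tr(b) tr(b^3) - tr(b^2)  (reduce the b square) = y^4 - 4*y^2 + 2
tr(b^5) = tr(b) tr(b^4) - tr(b^3)  (reduce the b square) = y^5 - 5*y^3 + 5*y
so tr(b^6) = tr(b) tr(b^5) - tr(b^4)  (reduce the b square) = y^6 - 6*y^4 + 9*y^2 - 2
reduce: tr(b^4 a^2 b^2) = tr(a) tr(b^6 a) - tr(b^6)  (reduce the a square) = x*y^5*z - x^2*y^4 - y^6 - 4*x*y^3*z + 3*x^2*y^2 + 6*y^4 + 3*x*y*z - x^2 - 9*y^2 + 2
so tr(a b a b) = tr(a b) tr(a b) - tr(1)  (split on a) = z^2 - 2
tr(a b a) = tr(a) tr(b a) - tr(b)  (reduce the a square) = x*z - y
so tr(a b^2 a b) = tr(b) tr(a b a b) - tr(a b a)  (reduce the b square) = y*z^2 - x*z - y
reduce: tr(a b^2 a) = tr(a) tr(b^2 a) - tr(b^2)  (reduce the a square) = x*y*z - x^2 - y^2 + 2
tr(b^2 a b^2 a) = tr(b) tr(a b^2 a b) - tr(a b^2 a)  (reduce the b square) = y^2*z^2 - 2*x*y*z + x^2 - 2
reduce: tr(b a^2 b^2 a b) = tr(a) tr(b^2 a b^2 a) - tr(b^2 a b^2)  (reduce the a square) = x*y^2*z^2 - 2*x^2*y*z - y^3*z + x^3 + x*y^2 + 2*y*z - 3*x
so tr(b a^2 b^2 a) = tr(a) tr(b^2 a b a) - tr(b^2 a b)  (reduce the a square) = x*y*z^2 - x^2*z - y^2*z + z
reduce: tr(a^2 b^2 a b^3) = tr(b) tr(b a^2 b^2 a b) - tr(b a^2 b^2 a)  (reduce the b square) = x*y^3*z^2 - 2*x^2*y^2*z - y^4*z + x^3*y + x*y^3 - x*y*z^2 + x^2*z + 3*y^2*z - 3*x*y - z
tr(b^4 a^2 b^2 a) = tr(b) tr(a^2 b^2 a b^3) - tr(a^2 b^2 a b^2)  (reduce the b square) = x*y^4*z^2 - 2*x^2*y^3*z - y^5*z + x^3*y^2 + x*y^4 - 2*x*y^2*z^2 + 3*x^2*y*z + 4*y^3*z - x^3 - 4*x*y^2 - 3*y*z + 3*x
reduce: tr(b^4 a^2 b^2 a^-1) = tr(b^4 a^2 b^2) tr(a) - tr(b^4 a^2 b^2 a)  (eliminate a^-1) = x^2*y^5*z - x^3*y^4 - x*y^6 - x*y^4*z^2 - 2*x^2*y^3*z + y^5*z + 2*x^3*y^2 + 5*x*y^4 + 2*x*y^2*z^2 - 4*y^3*z - 5*x*y^2 + 3*y*z - x

x^2*y^5*z - x^3*y^4 - x*y^6 - x*y^4*z^2 - 2*x^2*y^3*z + y^5*z + 2*x^3*y^2 + 5*x*y^4 + 2*x*y^2*z^2 - 4*y^3*z - 5*x*y^2 + 3*y*z - x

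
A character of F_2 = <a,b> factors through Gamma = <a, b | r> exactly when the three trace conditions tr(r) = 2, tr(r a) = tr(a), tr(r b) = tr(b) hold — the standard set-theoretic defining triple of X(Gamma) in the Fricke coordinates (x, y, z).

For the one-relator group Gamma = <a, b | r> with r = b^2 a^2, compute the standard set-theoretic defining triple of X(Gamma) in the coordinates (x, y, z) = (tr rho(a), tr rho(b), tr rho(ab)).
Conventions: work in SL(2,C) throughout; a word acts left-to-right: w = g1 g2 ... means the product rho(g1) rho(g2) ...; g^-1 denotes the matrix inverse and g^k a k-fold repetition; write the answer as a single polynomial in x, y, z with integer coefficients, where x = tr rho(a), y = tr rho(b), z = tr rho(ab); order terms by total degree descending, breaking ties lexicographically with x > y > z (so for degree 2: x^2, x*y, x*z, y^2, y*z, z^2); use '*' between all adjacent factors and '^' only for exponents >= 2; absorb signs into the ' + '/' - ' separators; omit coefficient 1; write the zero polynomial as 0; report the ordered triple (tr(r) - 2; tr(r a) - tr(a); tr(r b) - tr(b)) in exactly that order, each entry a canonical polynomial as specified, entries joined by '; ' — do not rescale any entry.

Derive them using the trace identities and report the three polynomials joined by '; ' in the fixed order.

so trace(b^2 a) = trace(b)*trace(a b) - trace(a)   [square of b] = y*z - x
reduce: trace(b^2) = trace(b)*trace(b) - trace(1)   [square of b] = y^2 - 2
so trace(b^2 a^2) = trace(a)*trace(b^2 a) - trace(b^2)   [square of a] = x*y*z - x^2 - y^2 + 2
reduce: trace(a b a) = trace(a)*trace(b a) - trace(b)  (reduce the a square) = x*z - y
so trace(a^3 b) = trace(a)*trace(a b a) - trace(a b)  (reduce the a square) = x^2*z - x*y - z
so trace(a^2) = trace(a)*trace(a) - trace(1)  (reduce the a square) = x^2 - 2
trace(a^3) = trace(a)*trace(a^2) - trace(a)  (reduce the a square) = x^3 - 3*x
trace(b^2 a^3) = trace(b)*trace(a^3 b) - trace(a^3)  (reduce the b square) = x^2*y*z - x^3 - x*y^2 - y*z + 3*x
reduce: trace(b^2 a^2 b) = trace(b)*trace(b a^2 b) - trace(b a^2)  (reduce the b square) = x*y^2*z - x^2*y - y^3 - x*z + 3*y
assemble the triple (trace(r) - 2; trace(r a) - x; trace(r b) - y)

x*y*z - x^2 - y^2; x^2*y*z - x^3 - x*y^2 - y*z + 2*x; x*y^2*z - x^2*y - y^3 - x*z + 2*y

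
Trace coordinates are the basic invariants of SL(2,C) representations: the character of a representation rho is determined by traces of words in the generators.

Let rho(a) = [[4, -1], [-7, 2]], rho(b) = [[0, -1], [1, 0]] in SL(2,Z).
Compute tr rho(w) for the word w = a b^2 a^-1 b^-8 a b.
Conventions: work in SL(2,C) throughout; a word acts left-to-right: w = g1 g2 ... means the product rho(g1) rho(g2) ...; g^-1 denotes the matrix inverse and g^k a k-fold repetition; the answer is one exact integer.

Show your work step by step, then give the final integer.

rho(a) = [[4, -1], [-7, 2]]
... * rho(b) = [[0, -1], [1, 0]]  ->  [[-1, -4], [2, 7]]
... * rho(b) = [[0, -1], [1, 0]]  ->  [[-4, 1], [7, -2]]
... * rho(a^-1) = [[2, 1], [7, 4]]  ->  [[-1, 0], [0, -1]]
... * rho(b^-1) = [[0, 1], [-1, 0]]  ->  [[0, -1], [1, 0]]
... * rho(b^-1) = [[0, 1], [-1, 0]]  ->  [[1, 0], [0, 1]]
... * rho(b^-1) = [[0, 1], [-1, 0]]  ->  [[0, 1], [-1, 0]]
... * rho(b^-1) = [[0, 1], [-1, 0]]  ->  [[-1, 0], [0, -1]]
... * rho(b^-1) = [[0, 1], [-1, 0]]  ->  [[0, -1], [1, 0]]
... * rho(b^-1) = [[0, 1], [-1, 0]]  ->  [[1, 0], [0, 1]]
... * rho(b^-1) = [[0, 1], [-1, 0]]  ->  [[0, 1], [-1, 0]]
... * rho(b^-1) = [[0, 1], [-1, 0]]  ->  [[-1, 0], [0, -1]]
... * rho(a) = [[4, -1], [-7, 2]]  ->  [[-4, 1], [7, -2]]
... * rho(b) = [[0, -1], [1, 0]]  ->  [[1, 4], [-2, -7]]
tr = 1 + -7 = -6

-6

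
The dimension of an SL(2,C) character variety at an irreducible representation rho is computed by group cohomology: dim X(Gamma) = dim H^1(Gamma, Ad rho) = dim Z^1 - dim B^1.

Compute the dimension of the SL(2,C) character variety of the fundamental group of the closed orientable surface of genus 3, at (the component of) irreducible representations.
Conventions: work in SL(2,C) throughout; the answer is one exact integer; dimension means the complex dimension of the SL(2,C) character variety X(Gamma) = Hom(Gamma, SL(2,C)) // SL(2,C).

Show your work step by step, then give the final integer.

Gamma = pi_1(Sigma_3) = < a_1, b_1, ..., a_3, b_3 | prod [a_i, b_i] > has 2g = 6 generators and 1 relator.
Before the relator condition, cocycle space has dim 3*6 = 18.
At an irreducible rho, H^2 = coker(d_2) vanishes (Poincare duality: H^2 is dual to H^0 = invariants = 0), so d_2 is surjective onto sl_2 and dim Z^1 = 18 - 3 = 15.
Coboundaries contribute dim B^1 = 3 (injective at irreducible rho).
dim H^1 = 15 - 3 = 12 = dim X.

12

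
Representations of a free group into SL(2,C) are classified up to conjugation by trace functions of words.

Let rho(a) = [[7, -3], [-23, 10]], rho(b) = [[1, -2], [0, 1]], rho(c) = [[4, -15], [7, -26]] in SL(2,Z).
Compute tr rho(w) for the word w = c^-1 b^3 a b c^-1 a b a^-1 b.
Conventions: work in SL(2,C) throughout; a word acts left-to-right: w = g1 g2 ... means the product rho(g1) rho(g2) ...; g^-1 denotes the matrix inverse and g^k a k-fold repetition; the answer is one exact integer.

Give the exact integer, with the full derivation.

rho(c^-1) = [[-26, 15], [-7, 4]]
... * rho(b) = [[1, -2], [0, 1]]  ->  [[-26, 67], [-7, 18]]
... * rho(b) = [[1, -2], [0, 1]]  ->  [[-26, 119], [-7, 32]]
... * rho(b) = [[1, -2], [0, 1]]  ->  [[-26, 171], [-7, 46]]
... * rho(a) = [[7, -3], [-23, 10]]  ->  [[-4115, 1788], [-1107, 481]]
... * rho(b) = [[1, -2], [0, 1]]  ->  [[-4115, 10018], [-1107, 2695]]
... * rho(c^-1) = [[-26, 15], [-7, 4]]  ->  [[36864, -21653], [9917, -5825]]
... * rho(a) = [[7, -3], [-23, 10]]  ->  [[756067, -327122], [203394, -88001]]
... * rho(b) = [[1, -2], [0, 1]]  ->  [[756067, -1839256], [203394, -494789]]
... * rho(a^-1) = [[10, 3], [23, 7]]  ->  [[-34742218, -10606591], [-9346207, -2853341]]
... * rho(b) = [[1, -2], [0, 1]]  ->  [[-34742218, 58877845], [-9346207, 15839073]]
tr = -34742218 + 15839073 = -18903145

-18903145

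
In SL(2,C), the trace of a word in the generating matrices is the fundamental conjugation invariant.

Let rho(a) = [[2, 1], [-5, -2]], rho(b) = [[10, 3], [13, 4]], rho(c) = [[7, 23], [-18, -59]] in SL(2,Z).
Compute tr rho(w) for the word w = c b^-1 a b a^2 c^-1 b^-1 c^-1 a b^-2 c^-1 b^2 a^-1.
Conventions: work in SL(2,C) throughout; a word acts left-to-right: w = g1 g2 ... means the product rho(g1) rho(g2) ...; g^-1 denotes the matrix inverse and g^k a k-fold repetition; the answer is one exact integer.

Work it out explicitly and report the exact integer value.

-31563767490117

rho(c) = [[7, 23], [-18, -59]]
... * rho(b^-1) = [[4, -3], [-13, 10]]  ->  [[-271, 209], [695, -536]]
... * rho(a) = [[2, 1], [-5, -2]]  ->  [[-1587, -689], [4070, 1767]]
... * rho(b) = [[10, 3], [13, 4]]  ->  [[-24827, -7517], [63671, 19278]]
... * rho(a) = [[2, 1], [-5, -2]]  ->  [[-12069, -9793], [30952, 25115]]
... * rho(a) = [[2, 1], [-5, -2]]  ->  [[24827, 7517], [-63671, -19278]]
... * rho(c^-1) = [[-59, -23], [18, 7]]  ->  [[-1329487, -518402], [3409585, 1329487]]
... * rho(b^-1) = [[4, -3], [-13, 10]]  ->  [[1421278, -1195559], [-3644991, 3066115]]
... * rho(c^-1) = [[-59, -23], [18, 7]]  ->  [[-105375464, -41058307], [270244539, 105297598]]
... * rho(a) = [[2, 1], [-5, -2]]  ->  [[-5459393, -23258850], [14001088, 59649343]]
... * rho(b^-1) = [[4, -3], [-13, 10]]  ->  [[280527478, -216210321], [-719437107, 554490166]]
... * rho(b^-1) = [[4, -3], [-13, 10]]  ->  [[3932844085, -3003685644], [-10086120586, 7703212981]]
... * rho(c^-1) = [[-59, -23], [18, 7]]  ->  [[-286104142607, -111481213463], [733738948232, 285903264345]]
... * rho(b) = [[10, 3], [13, 4]]  ->  [[-4310297201089, -1304237281673], [11054131918805, 3344829902076]]
... * rho(b) = [[10, 3], [13, 4]]  ->  [[-60058056672639, -18147840729959], [154024107915038, 46541715364719]]
... * rho(a^-1) = [[-2, -1], [5, 2]]  ->  [[29376909695483, 23762375212721], [-75339639006481, -60940677185600]]
tr = 29376909695483 + -60940677185600 = -31563767490117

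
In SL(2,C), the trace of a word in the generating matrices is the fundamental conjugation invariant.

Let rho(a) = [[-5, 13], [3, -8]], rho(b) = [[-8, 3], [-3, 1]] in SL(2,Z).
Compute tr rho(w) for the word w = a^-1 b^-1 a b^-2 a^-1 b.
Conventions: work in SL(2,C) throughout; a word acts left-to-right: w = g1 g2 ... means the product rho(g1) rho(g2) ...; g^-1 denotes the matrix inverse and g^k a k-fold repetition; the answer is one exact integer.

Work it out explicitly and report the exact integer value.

22427

rho(a^-1) = [[-8, -13], [-3, -5]]
... * rho(b^-1) = [[1, -3], [3, -8]]  ->  [[-47, 128], [-18, 49]]
... * rho(a) = [[-5, 13], [3, -8]]  ->  [[619, -1635], [237, -626]]
... * rho(b^-1) = [[1, -3], [3, -8]]  ->  [[-4286, 11223], [-1641, 4297]]
... * rho(b^-1) = [[1, -3], [3, -8]]  ->  [[29383, -76926], [11250, -29453]]
... * rho(a^-1) = [[-8, -13], [-3, -5]]  ->  [[-4286, 2651], [-1641, 1015]]
... * rho(b) = [[-8, 3], [-3, 1]]  ->  [[26335, -10207], [10083, -3908]]
tr = 26335 + -3908 = 22427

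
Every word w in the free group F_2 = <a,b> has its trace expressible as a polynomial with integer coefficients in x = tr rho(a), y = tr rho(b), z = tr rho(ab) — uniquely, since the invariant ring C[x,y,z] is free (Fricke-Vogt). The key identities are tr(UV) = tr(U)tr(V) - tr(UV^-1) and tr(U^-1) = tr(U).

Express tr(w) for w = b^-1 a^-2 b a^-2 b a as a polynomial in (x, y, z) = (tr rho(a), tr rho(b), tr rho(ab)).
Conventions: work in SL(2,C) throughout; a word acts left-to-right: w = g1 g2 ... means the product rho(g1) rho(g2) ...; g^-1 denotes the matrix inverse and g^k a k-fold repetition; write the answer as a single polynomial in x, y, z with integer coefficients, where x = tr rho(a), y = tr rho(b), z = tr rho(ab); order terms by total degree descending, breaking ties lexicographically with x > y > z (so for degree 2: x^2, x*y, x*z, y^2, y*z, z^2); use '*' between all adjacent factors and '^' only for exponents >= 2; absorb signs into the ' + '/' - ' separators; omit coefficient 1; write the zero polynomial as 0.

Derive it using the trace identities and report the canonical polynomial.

-x^4*y^2*z + x^5*y + x^3*y^3 + 2*x^3*y*z^2 - x^4*z - x^2*z^3 - 4*x^3*y - x*y^3 - x*y*z^2 + 3*x^2*z + 2*x*y + z

tr(a^-1 b) = tr(b) tr(a) - tr(b a)  (eliminate a^-1) = x*y - z
tr(a^2 b) = tr(a) tr(b a) - tr(b)  (reduce the a square) = x*z - y
tr(a^2) = tr(a) tr(a) - tr(1)  (reduce the a square) = x^2 - 2
tr(b a^2 b) = tr(b) tr(a^2 b) - tr(a^2)  (reduce the b square) = x*y*z - x^2 - y^2 + 2
tr(b a b a) = tr(a b) tr(a b) - tr(1)  (split on a) = z^2 - 2
tr(b a b) = tr(b) tr(a b) - tr(a)  (reduce the b square) = y*z - x
tr(b a^2 b a) = tr(a) tr(b a b a) - tr(b a b)  (reduce the a square) = x*z^2 - y*z - x
tr(a b a^-1 b a) = tr(b a^2 b) tr(a) - tr(b a^2 b a)  (eliminate a^-1) = x^2*y*z - x^3 - x*y^2 - x*z^2 + y*z + 3*x
tr(b a b a b) = tr(b) tr(a b a b) - tr(a b a)  (reduce the b square) = y*z^2 - x*z - y
tr(b a b a b a) = tr(a b) tr(a b a b) - tr(a^-1 b^-1)  (split on a) = z^3 - 3*z
tr(a b a^-1 b a b) = tr(b a b a b) tr(a) - tr(b a b a b a)  (eliminate a^-1) = x*y*z^2 - x^2*z - z^3 - x*y + 3*z
tr(a^-1 b a b^-1 a b) = tr(a b a^-1 b a) tr(b) - tr(a b a^-1 b a b)  (eliminate b^-1) = x^2*y^2*z - x^3*y - x*y^3 - 2*x*y*z^2 + x^2*z + y^2*z + z^3 + 4*x*y - 3*z
tr(b a b^-1 a b) = tr(a b^2 a) tr(b) - tr(a b^2 a b)  (eliminate b^-1) = x*y^2*z - x^2*y - y^3 - y*z^2 + x*z + 3*y
tr(b a^-2 b a b^-1 a) = tr(a^-1 b a b^-1 a b) tr(a) - tr(a^-1 b a b^-1 a b a)  (eliminate a^-1) = x^3*y^2*z - x^4*y - x^2*y^3 - 2*x^2*y*z^2 + x^3*z + x*z^3 + 5*x^2*y + y^3 + y*z^2 - 4*x*z - 3*y
tr(b a^-2 b a b^-1 a^-1) = tr(b a^-2 b a b^-1) tr(a) - tr(b a^-2 b a b^-1 a)  (eliminate a^-1) = -x^3*y^2*z + x^4*y + x^2*y^3 + 2*x^2*y*z^2 - x^3*z - x*z^3 - 4*x^2*y - y^3 - y*z^2 + 3*x*z + 3*y
tr(b^-1 a^-2 b a^-2 b a) = tr(b a^-2 b a b^-1 a^-1) tr(a) - tr(b a^-2 b a b^-1)  (eliminate a^-1) = -x^4*y^2*z + x^5*y + x^3*y^3 + 2*x^3*y*z^2 - x^4*z - x^2*z^3 - 4*x^3*y - x*y^3 - x*y*z^2 + 3*x^2*z + 2*x*y + z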